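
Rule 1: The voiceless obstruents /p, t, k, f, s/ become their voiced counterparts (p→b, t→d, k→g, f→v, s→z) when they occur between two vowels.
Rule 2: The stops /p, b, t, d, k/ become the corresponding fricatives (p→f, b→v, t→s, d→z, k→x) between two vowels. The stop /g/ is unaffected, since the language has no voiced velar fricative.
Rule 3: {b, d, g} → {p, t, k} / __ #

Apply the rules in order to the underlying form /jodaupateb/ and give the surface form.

Rule 1 (intervocalic voicing): /p/ is a voiceless obstruent between vowels /u/ and /a/, so it voices to [b]. /t/ is a voiceless obstruent between vowels /a/ and /e/, so it voices to [d]. /jodaupateb/ → jodaubadeb.
Rule 2 (intervocalic spirantization): /d/ is a stop between vowels /o/ and /a/, so it spirantizes to the fricative [z]. /b/ is a stop between vowels /u/ and /a/, so it spirantizes to the fricative [v]. /d/ is a stop between vowels /a/ and /e/, so it spirantizes to the fricative [z]. /jodaubadeb/ → jozauvazeb.
Rule 3 (final devoicing): /b/ is a voiced stop in word-final position, so it devoices to [p]. /jozauvazeb/ → jozauvazep.

jozauvazep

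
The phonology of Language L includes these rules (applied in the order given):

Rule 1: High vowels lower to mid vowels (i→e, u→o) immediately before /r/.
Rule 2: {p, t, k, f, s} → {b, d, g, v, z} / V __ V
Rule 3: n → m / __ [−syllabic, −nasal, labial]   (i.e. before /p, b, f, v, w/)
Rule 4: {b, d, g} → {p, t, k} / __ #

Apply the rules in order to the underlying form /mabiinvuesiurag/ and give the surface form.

mabiimvueziorak

Rule 1 (pre-rhotic lowering): /u/ is a high vowel immediately before /r/, so it lowers to [o]. /mabiinvuesiurag/ → mabiinvuesiorag.
Rule 2 (intervocalic voicing): /s/ is a voiceless obstruent between vowels /e/ and /i/, so it voices to [z]. /mabiinvuesiorag/ → mabiinvueziorag.
Rule 3 (nasal place assimilation): /n/ precedes the labial consonant /v/, so it assimilates in place to [m]. /mabiinvueziorag/ → mabiimvueziorag.
Rule 4 (final devoicing): /g/ is a voiced stop in word-final position, so it devoices to [k]. /mabiimvueziorag/ → mabiimvueziorak.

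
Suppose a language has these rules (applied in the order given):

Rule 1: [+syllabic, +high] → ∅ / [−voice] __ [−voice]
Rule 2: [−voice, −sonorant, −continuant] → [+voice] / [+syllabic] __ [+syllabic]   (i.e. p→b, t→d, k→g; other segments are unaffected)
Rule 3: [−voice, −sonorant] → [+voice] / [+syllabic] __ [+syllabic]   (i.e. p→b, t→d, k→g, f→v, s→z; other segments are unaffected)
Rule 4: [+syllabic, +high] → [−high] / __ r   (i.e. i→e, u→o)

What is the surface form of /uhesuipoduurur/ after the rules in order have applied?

Rule 1 (high vowel syncope): no segment meets the environment; /uhesuipoduurur/ is unchanged.
Rule 2 (intervocalic voicing): /p/ is a voiceless stop between vowels /i/ and /o/, so it voices to [b]. /uhesuipoduurur/ → uhesuiboduurur.
Rule 3 (intervocalic voicing): /s/ is a voiceless obstruent between vowels /e/ and /u/, so it voices to [z]. /uhesuiboduurur/ → uhezuiboduurur.
Rule 4 (pre-rhotic lowering): /u/ is a high vowel immediately before /r/, so it lowers to [o]. /u/ is a high vowel immediately before /r/, so it lowers to [o]. /uhezuiboduurur/ → uhezuiboduoror.

uhezuiboduoror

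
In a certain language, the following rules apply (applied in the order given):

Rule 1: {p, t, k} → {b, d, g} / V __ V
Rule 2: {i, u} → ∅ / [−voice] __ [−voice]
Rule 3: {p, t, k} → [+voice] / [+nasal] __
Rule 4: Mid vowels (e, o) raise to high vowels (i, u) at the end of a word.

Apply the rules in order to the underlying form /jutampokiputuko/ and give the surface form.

judambogibudugu

Rule 1 (intervocalic voicing): /t/ is a voiceless stop between vowels /u/ and /a/, so it voices to [d]. /k/ is a voiceless stop between vowels /o/ and /i/, so it voices to [g]. /p/ is a voiceless stop between vowels /i/ and /u/, so it voices to [b]. /t/ is a voiceless stop between vowels /u/ and /u/, so it voices to [d]. /k/ is a voiceless stop between vowels /u/ and /o/, so it voices to [g]. /jutampokiputuko/ → judampogibudugo.
Rule 2 (high vowel syncope): no segment meets the environment; /judampogibudugo/ is unchanged.
Rule 3 (post-nasal voicing): /p/ is a voiceless stop immediately after the nasal /m/, so it voices to [b]. /judampogibudugo/ → judambogibudugo.
Rule 4 (final vowel raising): /o/ is a mid vowel in word-final position, so it raises to [u]. /judambogibudugo/ → judambogibudugu.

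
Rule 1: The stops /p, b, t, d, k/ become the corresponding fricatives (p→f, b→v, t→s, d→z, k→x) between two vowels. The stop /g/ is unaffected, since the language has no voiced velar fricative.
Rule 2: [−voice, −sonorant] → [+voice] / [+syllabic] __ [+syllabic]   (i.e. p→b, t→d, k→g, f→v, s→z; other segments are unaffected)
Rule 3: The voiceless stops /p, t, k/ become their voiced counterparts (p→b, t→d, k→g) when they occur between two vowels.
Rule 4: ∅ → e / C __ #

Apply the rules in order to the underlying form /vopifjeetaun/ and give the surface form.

vovifjeezaune

Rule 1 (intervocalic spirantization): /p/ is a stop between vowels /o/ and /i/, so it spirantizes to the fricative [f]. /t/ is a stop between vowels /e/ and /a/, so it spirantizes to the fricative [s]. /vopifjeetaun/ → vofifjeesaun.
Rule 2 (intervocalic voicing): /f/ is a voiceless obstruent between vowels /o/ and /i/, so it voices to [v]. /s/ is a voiceless obstruent between vowels /e/ and /a/, so it voices to [z]. /vofifjeesaun/ → vovifjeezaun.
Rule 3 (intervocalic voicing): no segment meets the environment; /vovifjeezaun/ is unchanged.
Rule 4 (final e-epenthesis): the form ends in the consonant /n/, so [e] is inserted word-finally. /vovifjeezaun/ → vovifjeezaune.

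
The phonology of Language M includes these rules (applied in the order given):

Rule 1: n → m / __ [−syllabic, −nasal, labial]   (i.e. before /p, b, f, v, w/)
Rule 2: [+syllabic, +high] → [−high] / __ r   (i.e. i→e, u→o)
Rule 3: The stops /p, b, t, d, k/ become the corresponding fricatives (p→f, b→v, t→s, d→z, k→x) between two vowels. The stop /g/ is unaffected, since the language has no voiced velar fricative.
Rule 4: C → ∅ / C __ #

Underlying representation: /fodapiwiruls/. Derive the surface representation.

fozafiwerul

Rule 1 (nasal place assimilation): no segment meets the environment; /fodapiwiruls/ is unchanged.
Rule 2 (pre-rhotic lowering): /i/ is a high vowel immediately before /r/, so it lowers to [e]. /fodapiwiruls/ → fodapiweruls.
Rule 3 (intervocalic spirantization): /d/ is a stop between vowels /o/ and /a/, so it spirantizes to the fricative [z]. /p/ is a stop between vowels /a/ and /i/, so it spirantizes to the fricative [f]. /fodapiweruls/ → fozafiweruls.
Rule 4 (final cluster simplification): /s/ is the second consonant of a word-final cluster /ls/, so it deletes. /fozafiweruls/ → fozafiwerul.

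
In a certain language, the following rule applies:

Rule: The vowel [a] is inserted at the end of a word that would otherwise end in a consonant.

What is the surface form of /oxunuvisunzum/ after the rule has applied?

the form ends in the consonant /m/, so [a] is inserted word-finally.
Surface form: [oxunuvisunzuma].

oxunuvisunzuma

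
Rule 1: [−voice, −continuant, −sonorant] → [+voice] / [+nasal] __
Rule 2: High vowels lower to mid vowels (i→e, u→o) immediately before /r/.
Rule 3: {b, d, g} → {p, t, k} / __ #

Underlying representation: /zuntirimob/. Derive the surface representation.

Rule 1 (post-nasal voicing): /t/ is a voiceless stop immediately after the nasal /n/, so it voices to [d]. /zuntirimob/ → zundirimob.
Rule 2 (pre-rhotic lowering): /i/ is a high vowel immediately before /r/, so it lowers to [e]. /zundirimob/ → zunderimob.
Rule 3 (final devoicing): /b/ is a voiced stop in word-final position, so it devoices to [p]. /zunderimob/ → zunderimop.

zunderimop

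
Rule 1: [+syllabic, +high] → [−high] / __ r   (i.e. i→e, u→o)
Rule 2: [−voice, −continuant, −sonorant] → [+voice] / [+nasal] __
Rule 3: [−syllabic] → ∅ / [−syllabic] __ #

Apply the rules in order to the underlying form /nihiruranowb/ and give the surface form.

niheroranow

Rule 1 (pre-rhotic lowering): /i/ is a high vowel immediately before /r/, so it lowers to [e]. /u/ is a high vowel immediately before /r/, so it lowers to [o]. /nihiruranowb/ → niheroranowb.
Rule 2 (post-nasal voicing): no segment meets the environment; /niheroranowb/ is unchanged.
Rule 3 (final cluster simplification): /b/ is the second consonant of a word-final cluster /wb/, so it deletes. /niheroranowb/ → niheroranow.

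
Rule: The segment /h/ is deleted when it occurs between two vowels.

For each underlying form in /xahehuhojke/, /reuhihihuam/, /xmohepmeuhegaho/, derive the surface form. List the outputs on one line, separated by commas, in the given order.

/xahehuhojke/: /h/ occurs between vowels /a/ and /e/, so it deletes. /h/ occurs between vowels /e/ and /u/, so it deletes. /h/ occurs between vowels /u/ and /o/, so it deletes. → [xaeuojke].
/reuhihihuam/: /h/ occurs between vowels /u/ and /i/, so it deletes. /h/ occurs between vowels /i/ and /i/, so it deletes. /h/ occurs between vowels /i/ and /u/, so it deletes. → [reuiiuam].
/xmohepmeuhegaho/: /h/ occurs between vowels /o/ and /e/, so it deletes. /h/ occurs between vowels /u/ and /e/, so it deletes. /h/ occurs between vowels /a/ and /o/, so it deletes. → [xmoepmeuegao].

xaeuojke, reuiiuam, xmoepmeuegao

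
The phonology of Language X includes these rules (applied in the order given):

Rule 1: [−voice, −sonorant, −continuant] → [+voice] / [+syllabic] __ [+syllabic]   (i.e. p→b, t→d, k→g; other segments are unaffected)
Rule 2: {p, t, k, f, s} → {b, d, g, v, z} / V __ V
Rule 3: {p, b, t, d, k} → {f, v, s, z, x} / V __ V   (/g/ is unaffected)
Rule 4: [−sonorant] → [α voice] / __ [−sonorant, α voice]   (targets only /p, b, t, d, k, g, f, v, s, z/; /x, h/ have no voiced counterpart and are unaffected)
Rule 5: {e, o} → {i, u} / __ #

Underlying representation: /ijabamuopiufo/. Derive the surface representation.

Rule 1 (intervocalic voicing): /p/ is a voiceless stop between vowels /o/ and /i/, so it voices to [b]. /ijabamuopiufo/ → ijabamuobiufo.
Rule 2 (intervocalic voicing): /f/ is a voiceless obstruent between vowels /u/ and /o/, so it voices to [v]. /ijabamuobiufo/ → ijabamuobiuvo.
Rule 3 (intervocalic spirantization): /b/ is a stop between vowels /a/ and /a/, so it spirantizes to the fricative [v]. /b/ is a stop between vowels /o/ and /i/, so it spirantizes to the fricative [v]. /ijabamuobiuvo/ → ijavamuoviuvo.
Rule 4 (regressive voicing assimilation): no segment meets the environment; /ijavamuoviuvo/ is unchanged.
Rule 5 (final vowel raising): /o/ is a mid vowel in word-final position, so it raises to [u]. /ijavamuoviuvo/ → ijavamuoviuvu.

ijavamuoviuvu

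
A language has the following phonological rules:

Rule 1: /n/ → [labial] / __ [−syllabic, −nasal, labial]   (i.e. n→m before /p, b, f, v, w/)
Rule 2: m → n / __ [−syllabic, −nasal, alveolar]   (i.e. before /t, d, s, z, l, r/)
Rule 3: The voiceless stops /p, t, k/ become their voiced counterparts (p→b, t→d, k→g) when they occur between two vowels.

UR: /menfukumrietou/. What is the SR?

memfugunriedou

Rule 1 (nasal place assimilation): /n/ precedes the labial consonant /f/, so it assimilates in place to [m]. /menfukumrietou/ → memfukumrietou.
Rule 2 (nasal place assimilation): /m/ precedes the alveolar consonant /r/, so it assimilates in place to [n]. /memfukumrietou/ → memfukunrietou.
Rule 3 (intervocalic voicing): /k/ is a voiceless stop between vowels /u/ and /u/, so it voices to [g]. /t/ is a voiceless stop between vowels /e/ and /o/, so it voices to [d]. /memfukunrietou/ → memfugunriedou.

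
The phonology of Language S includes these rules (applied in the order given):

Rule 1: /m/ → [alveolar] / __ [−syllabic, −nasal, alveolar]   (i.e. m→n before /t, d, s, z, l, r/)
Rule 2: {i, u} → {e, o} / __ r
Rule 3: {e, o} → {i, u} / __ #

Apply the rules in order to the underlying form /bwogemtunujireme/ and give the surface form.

Rule 1 (nasal place assimilation): /m/ precedes the alveolar consonant /t/, so it assimilates in place to [n]. /bwogemtunujireme/ → bwogentunujireme.
Rule 2 (pre-rhotic lowering): /i/ is a high vowel immediately before /r/, so it lowers to [e]. /bwogentunujireme/ → bwogentunujereme.
Rule 3 (final vowel raising): /e/ is a mid vowel in word-final position, so it raises to [i]. /bwogentunujereme/ → bwogentunujeremi.

bwogentunujeremi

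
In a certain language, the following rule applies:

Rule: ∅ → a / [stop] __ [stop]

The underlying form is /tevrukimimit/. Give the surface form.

No segment of /tevrukimimit/ meets the structural description of the rule, so the form surfaces unchanged.

tevrukimimit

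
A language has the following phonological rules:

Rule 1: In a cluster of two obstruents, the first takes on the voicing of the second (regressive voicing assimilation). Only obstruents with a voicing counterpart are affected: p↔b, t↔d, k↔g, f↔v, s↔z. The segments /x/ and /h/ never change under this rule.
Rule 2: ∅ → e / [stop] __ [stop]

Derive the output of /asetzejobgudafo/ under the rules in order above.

Rule 1 (regressive voicing assimilation): /t/ precedes the voiced obstruent /z/, so it voices to [d] by assimilation. /asetzejobgudafo/ → asedzejobgudafo.
Rule 2 (stop-cluster e-epenthesis): /b/ and /g/ form a stop–stop cluster, so [e] is inserted between them. /asedzejobgudafo/ → asedzejobegudafo.

asedzejobegudafo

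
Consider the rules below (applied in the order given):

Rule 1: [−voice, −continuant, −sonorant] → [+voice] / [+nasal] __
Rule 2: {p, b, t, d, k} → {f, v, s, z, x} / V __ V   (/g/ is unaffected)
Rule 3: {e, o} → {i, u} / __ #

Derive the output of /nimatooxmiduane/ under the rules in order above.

nimasooxmizuani

Rule 1 (post-nasal voicing): no segment meets the environment; /nimatooxmiduane/ is unchanged.
Rule 2 (intervocalic spirantization): /t/ is a stop between vowels /a/ and /o/, so it spirantizes to the fricative [s]. /d/ is a stop between vowels /i/ and /u/, so it spirantizes to the fricative [z]. /nimatooxmiduane/ → nimasooxmizuane.
Rule 3 (final vowel raising): /e/ is a mid vowel in word-final position, so it raises to [i]. /nimasooxmizuane/ → nimasooxmizuani.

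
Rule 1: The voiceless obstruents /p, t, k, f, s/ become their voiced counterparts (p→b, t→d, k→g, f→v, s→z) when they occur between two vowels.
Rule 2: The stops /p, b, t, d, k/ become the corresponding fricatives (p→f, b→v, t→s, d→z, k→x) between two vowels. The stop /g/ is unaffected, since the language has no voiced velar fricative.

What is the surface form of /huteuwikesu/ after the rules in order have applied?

Rule 1 (intervocalic voicing): /t/ is a voiceless obstruent between vowels /u/ and /e/, so it voices to [d]. /k/ is a voiceless obstruent between vowels /i/ and /e/, so it voices to [g]. /s/ is a voiceless obstruent between vowels /e/ and /u/, so it voices to [z]. /huteuwikesu/ → hudeuwigezu.
Rule 2 (intervocalic spirantization): /d/ is a stop between vowels /u/ and /e/, so it spirantizes to the fricative [z]. /hudeuwigezu/ → huzeuwigezu.

huzeuwigezu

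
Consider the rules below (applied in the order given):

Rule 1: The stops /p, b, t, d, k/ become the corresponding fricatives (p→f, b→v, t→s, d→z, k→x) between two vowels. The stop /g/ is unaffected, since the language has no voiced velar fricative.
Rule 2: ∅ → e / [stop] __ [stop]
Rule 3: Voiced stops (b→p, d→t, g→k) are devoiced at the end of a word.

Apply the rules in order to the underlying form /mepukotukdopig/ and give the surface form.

Rule 1 (intervocalic spirantization): /p/ is a stop between vowels /e/ and /u/, so it spirantizes to the fricative [f]. /k/ is a stop between vowels /u/ and /o/, so it spirantizes to the fricative [x]. /t/ is a stop between vowels /o/ and /u/, so it spirantizes to the fricative [s]. /p/ is a stop between vowels /o/ and /i/, so it spirantizes to the fricative [f]. /mepukotukdopig/ → mefuxosukdofig.
Rule 2 (stop-cluster e-epenthesis): /k/ and /d/ form a stop–stop cluster, so [e] is inserted between them. /mefuxosukdofig/ → mefuxosukedofig.
Rule 3 (final devoicing): /g/ is a voiced stop in word-final position, so it devoices to [k]. /mefuxosukedofig/ → mefuxosukedofik.

mefuxosukedofik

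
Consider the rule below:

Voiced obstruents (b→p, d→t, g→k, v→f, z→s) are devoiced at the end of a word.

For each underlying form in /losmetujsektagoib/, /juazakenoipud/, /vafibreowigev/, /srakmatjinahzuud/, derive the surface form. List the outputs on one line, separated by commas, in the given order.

losmetujsektagoip, juazakenoiput, vafibreowigef, srakmatjinahzuut

/losmetujsektagoib/: /b/ is a voiced obstruent in word-final position, so it devoices to [p]. → [losmetujsektagoip].
/juazakenoipud/: /d/ is a voiced obstruent in word-final position, so it devoices to [t]. → [juazakenoiput].
/vafibreowigev/: /v/ is a voiced obstruent in word-final position, so it devoices to [f]. → [vafibreowigef].
/srakmatjinahzuud/: /d/ is a voiced obstruent in word-final position, so it devoices to [t]. → [srakmatjinahzuut].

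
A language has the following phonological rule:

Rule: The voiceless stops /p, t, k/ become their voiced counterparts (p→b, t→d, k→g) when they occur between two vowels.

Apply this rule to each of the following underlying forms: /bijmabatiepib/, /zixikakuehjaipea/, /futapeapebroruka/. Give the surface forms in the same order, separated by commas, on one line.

bijmabadiebib, zixigaguehjaibea, fudabeabebroruga

/bijmabatiepib/: /t/ is a voiceless stop between vowels /a/ and /i/, so it voices to [d]. /p/ is a voiceless stop between vowels /e/ and /i/, so it voices to [b]. → [bijmabadiebib].
/zixikakuehjaipea/: /k/ is a voiceless stop between vowels /i/ and /a/, so it voices to [g]. /k/ is a voiceless stop between vowels /a/ and /u/, so it voices to [g]. /p/ is a voiceless stop between vowels /i/ and /e/, so it voices to [b]. → [zixigaguehjaibea].
/futapeapebroruka/: /t/ is a voiceless stop between vowels /u/ and /a/, so it voices to [d]. /p/ is a voiceless stop between vowels /a/ and /e/, so it voices to [b]. /p/ is a voiceless stop between vowels /a/ and /e/, so it voices to [b]. /k/ is a voiceless stop between vowels /u/ and /a/, so it voices to [g]. → [fudabeabebroruga].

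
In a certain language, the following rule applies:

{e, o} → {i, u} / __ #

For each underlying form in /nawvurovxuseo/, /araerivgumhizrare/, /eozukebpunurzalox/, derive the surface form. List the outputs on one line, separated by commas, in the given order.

nawvurovxuseu, araerivgumhizrari, eozukebpunurzalox

/nawvurovxuseo/: /o/ is a mid vowel in word-final position, so it raises to [u]. → [nawvurovxuseu].
/araerivgumhizrare/: /e/ is a mid vowel in word-final position, so it raises to [i]. → [araerivgumhizrari].
/eozukebpunurzalox/: the rule's environment is not met; surfaces unchanged as [eozukebpunurzalox].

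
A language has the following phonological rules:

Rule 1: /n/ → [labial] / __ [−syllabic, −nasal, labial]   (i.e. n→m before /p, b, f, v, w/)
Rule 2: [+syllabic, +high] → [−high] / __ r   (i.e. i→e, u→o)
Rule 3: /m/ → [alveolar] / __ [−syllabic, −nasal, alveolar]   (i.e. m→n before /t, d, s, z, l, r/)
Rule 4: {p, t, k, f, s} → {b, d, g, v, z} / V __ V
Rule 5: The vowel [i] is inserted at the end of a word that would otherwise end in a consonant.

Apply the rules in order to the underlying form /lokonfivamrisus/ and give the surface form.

Rule 1 (nasal place assimilation): /n/ precedes the labial consonant /f/, so it assimilates in place to [m]. /lokonfivamrisus/ → lokomfivamrisus.
Rule 2 (pre-rhotic lowering): no segment meets the environment; /lokomfivamrisus/ is unchanged.
Rule 3 (nasal place assimilation): /m/ precedes the alveolar consonant /r/, so it assimilates in place to [n]. /lokomfivamrisus/ → lokomfivanrisus.
Rule 4 (intervocalic voicing): /k/ is a voiceless obstruent between vowels /o/ and /o/, so it voices to [g]. /s/ is a voiceless obstruent between vowels /i/ and /u/, so it voices to [z]. /lokomfivanrisus/ → logomfivanrizus.
Rule 5 (final i-epenthesis): the form ends in the consonant /s/, so [i] is inserted word-finally. /logomfivanrizus/ → logomfivanrizusi.

logomfivanrizusi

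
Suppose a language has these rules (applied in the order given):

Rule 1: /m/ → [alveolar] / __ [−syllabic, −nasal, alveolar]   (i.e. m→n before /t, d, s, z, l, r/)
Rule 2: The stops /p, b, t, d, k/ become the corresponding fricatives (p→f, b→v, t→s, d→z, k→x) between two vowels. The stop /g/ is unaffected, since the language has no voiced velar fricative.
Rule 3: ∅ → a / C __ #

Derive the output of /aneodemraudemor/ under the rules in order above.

aneozenrauzemora

Rule 1 (nasal place assimilation): /m/ precedes the alveolar consonant /r/, so it assimilates in place to [n]. /aneodemraudemor/ → aneodenraudemor.
Rule 2 (intervocalic spirantization): /d/ is a stop between vowels /o/ and /e/, so it spirantizes to the fricative [z]. /d/ is a stop between vowels /u/ and /e/, so it spirantizes to the fricative [z]. /aneodenraudemor/ → aneozenrauzemor.
Rule 3 (final a-epenthesis): the form ends in the consonant /r/, so [a] is inserted word-finally. /aneozenrauzemor/ → aneozenrauzemora.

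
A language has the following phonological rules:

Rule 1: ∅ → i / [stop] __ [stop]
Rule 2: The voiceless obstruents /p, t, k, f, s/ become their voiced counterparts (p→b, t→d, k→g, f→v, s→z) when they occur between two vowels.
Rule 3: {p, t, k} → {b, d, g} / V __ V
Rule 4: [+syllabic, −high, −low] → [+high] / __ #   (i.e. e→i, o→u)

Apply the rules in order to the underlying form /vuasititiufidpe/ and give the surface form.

vuazididiuvidibi

Rule 1 (stop-cluster i-epenthesis): /d/ and /p/ form a stop–stop cluster, so [i] is inserted between them. /vuasititiufidpe/ → vuasititiufidipe.
Rule 2 (intervocalic voicing): /s/ is a voiceless obstruent between vowels /a/ and /i/, so it voices to [z]. /t/ is a voiceless obstruent between vowels /i/ and /i/, so it voices to [d]. /t/ is a voiceless obstruent between vowels /i/ and /i/, so it voices to [d]. /f/ is a voiceless obstruent between vowels /u/ and /i/, so it voices to [v]. /p/ is a voiceless obstruent between vowels /i/ and /e/, so it voices to [b]. /vuasititiufidipe/ → vuazididiuvidibe.
Rule 3 (intervocalic voicing): no segment meets the environment; /vuazididiuvidibe/ is unchanged.
Rule 4 (final vowel raising): /e/ is a mid vowel in word-final position, so it raises to [i]. /vuazididiuvidibe/ → vuazididiuvidibi.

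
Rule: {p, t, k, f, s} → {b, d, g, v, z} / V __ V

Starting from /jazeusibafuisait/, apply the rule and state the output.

jazeuzibavuizait

/s/ is a voiceless obstruent between vowels /u/ and /i/, so it voices to [z].
/f/ is a voiceless obstruent between vowels /a/ and /u/, so it voices to [v].
/s/ is a voiceless obstruent between vowels /i/ and /a/, so it voices to [z].
Surface form: [jazeuzibavuizait].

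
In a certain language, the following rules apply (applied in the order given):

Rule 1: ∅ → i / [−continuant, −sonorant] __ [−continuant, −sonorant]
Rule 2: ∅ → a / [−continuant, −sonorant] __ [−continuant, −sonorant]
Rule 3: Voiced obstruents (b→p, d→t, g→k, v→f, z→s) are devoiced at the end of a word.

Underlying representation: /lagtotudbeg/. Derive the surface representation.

lagitotudibek

Rule 1 (stop-cluster i-epenthesis): /g/ and /t/ form a stop–stop cluster, so [i] is inserted between them. /d/ and /b/ form a stop–stop cluster, so [i] is inserted between them. /lagtotudbeg/ → lagitotudibeg.
Rule 2 (stop-cluster a-epenthesis): no segment meets the environment; /lagitotudibeg/ is unchanged.
Rule 3 (final devoicing): /g/ is a voiced obstruent in word-final position, so it devoices to [k]. /lagitotudibeg/ → lagitotudibek.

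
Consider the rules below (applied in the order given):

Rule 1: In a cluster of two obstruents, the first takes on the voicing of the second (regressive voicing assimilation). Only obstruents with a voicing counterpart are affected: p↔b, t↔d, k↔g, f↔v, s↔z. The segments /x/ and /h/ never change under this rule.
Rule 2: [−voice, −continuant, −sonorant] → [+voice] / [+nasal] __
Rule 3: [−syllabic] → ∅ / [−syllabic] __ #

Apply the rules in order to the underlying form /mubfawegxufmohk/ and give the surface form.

mupfawekxufmoh

Rule 1 (regressive voicing assimilation): /b/ precedes the voiceless obstruent /f/, so it devoices to [p] by assimilation. /g/ precedes the voiceless obstruent /x/, so it devoices to [k] by assimilation. /mubfawegxufmohk/ → mupfawekxufmohk.
Rule 2 (post-nasal voicing): no segment meets the environment; /mupfawekxufmohk/ is unchanged.
Rule 3 (final cluster simplification): /k/ is the second consonant of a word-final cluster /hk/, so it deletes. /mupfawekxufmohk/ → mupfawekxufmoh.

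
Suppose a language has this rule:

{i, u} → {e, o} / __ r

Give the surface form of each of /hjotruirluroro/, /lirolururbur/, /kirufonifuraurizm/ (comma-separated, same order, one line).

/hjotruirluroro/: /i/ is a high vowel immediately before /r/, so it lowers to [e]. /u/ is a high vowel immediately before /r/, so it lowers to [o]. → [hjotruerlororo].
/lirolururbur/: /i/ is a high vowel immediately before /r/, so it lowers to [e]. /u/ is a high vowel immediately before /r/, so it lowers to [o]. /u/ is a high vowel immediately before /r/, so it lowers to [o]. /u/ is a high vowel immediately before /r/, so it lowers to [o]. → [lerolororbor].
/kirufonifuraurizm/: /i/ is a high vowel immediately before /r/, so it lowers to [e]. /u/ is a high vowel immediately before /r/, so it lowers to [o]. /u/ is a high vowel immediately before /r/, so it lowers to [o]. → [kerufoniforaorizm].

hjotruerlororo, lerolororbor, kerufoniforaorizm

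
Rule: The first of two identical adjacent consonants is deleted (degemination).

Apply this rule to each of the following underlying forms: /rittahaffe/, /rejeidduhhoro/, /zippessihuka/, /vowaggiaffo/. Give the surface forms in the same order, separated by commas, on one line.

ritahafe, rejeiduhoro, zipesihuka, vowagiafo

/rittahaffe/: /tt/ is a geminate; the first /t/ deletes. /ff/ is a geminate; the first /f/ deletes. → [ritahafe].
/rejeidduhhoro/: /dd/ is a geminate; the first /d/ deletes. /hh/ is a geminate; the first /h/ deletes. → [rejeiduhoro].
/zippessihuka/: /pp/ is a geminate; the first /p/ deletes. /ss/ is a geminate; the first /s/ deletes. → [zipesihuka].
/vowaggiaffo/: /gg/ is a geminate; the first /g/ deletes. /ff/ is a geminate; the first /f/ deletes. → [vowagiafo].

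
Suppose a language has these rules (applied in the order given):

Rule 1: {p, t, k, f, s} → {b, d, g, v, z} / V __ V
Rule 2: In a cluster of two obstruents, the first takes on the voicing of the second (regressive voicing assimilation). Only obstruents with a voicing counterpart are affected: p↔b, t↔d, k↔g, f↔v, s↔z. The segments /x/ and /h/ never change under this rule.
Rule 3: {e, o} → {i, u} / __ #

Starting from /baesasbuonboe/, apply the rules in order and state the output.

baezazbuonboi

Rule 1 (intervocalic voicing): /s/ is a voiceless obstruent between vowels /e/ and /a/, so it voices to [z]. /baesasbuonboe/ → baezasbuonboe.
Rule 2 (regressive voicing assimilation): /s/ precedes the voiced obstruent /b/, so it voices to [z] by assimilation. /baezasbuonboe/ → baezazbuonboe.
Rule 3 (final vowel raising): /e/ is a mid vowel in word-final position, so it raises to [i]. /baezazbuonboe/ → baezazbuonboi.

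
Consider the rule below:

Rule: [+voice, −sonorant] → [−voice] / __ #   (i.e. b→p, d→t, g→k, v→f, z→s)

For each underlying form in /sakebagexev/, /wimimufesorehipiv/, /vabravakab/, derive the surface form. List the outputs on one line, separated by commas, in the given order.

/sakebagexev/: /v/ is a voiced obstruent in word-final position, so it devoices to [f]. → [sakebagexef].
/wimimufesorehipiv/: /v/ is a voiced obstruent in word-final position, so it devoices to [f]. → [wimimufesorehipif].
/vabravakab/: /b/ is a voiced obstruent in word-final position, so it devoices to [p]. → [vabravakap].

sakebagexef, wimimufesorehipif, vabravakap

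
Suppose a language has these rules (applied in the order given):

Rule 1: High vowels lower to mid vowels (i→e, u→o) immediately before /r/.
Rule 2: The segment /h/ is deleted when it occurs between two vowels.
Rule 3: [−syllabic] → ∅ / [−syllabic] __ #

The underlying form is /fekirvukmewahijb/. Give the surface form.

fekervukmewaij

Rule 1 (pre-rhotic lowering): /i/ is a high vowel immediately before /r/, so it lowers to [e]. /fekirvukmewahijb/ → fekervukmewahijb.
Rule 2 (intervocalic h-deletion): /h/ occurs between vowels /a/ and /i/, so it deletes. /fekervukmewahijb/ → fekervukmewaijb.
Rule 3 (final cluster simplification): /b/ is the second consonant of a word-final cluster /jb/, so it deletes. /fekervukmewaijb/ → fekervukmewaij.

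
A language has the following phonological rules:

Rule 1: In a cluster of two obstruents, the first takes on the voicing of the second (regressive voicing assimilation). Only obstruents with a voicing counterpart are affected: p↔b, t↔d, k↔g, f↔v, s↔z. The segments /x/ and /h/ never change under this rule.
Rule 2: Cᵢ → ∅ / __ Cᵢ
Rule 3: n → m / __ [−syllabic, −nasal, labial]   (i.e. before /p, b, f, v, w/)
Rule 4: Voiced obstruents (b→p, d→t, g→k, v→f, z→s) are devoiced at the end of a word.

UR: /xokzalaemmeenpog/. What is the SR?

xogzalaemeempok

Rule 1 (regressive voicing assimilation): /k/ precedes the voiced obstruent /z/, so it voices to [g] by assimilation. /xokzalaemmeenpog/ → xogzalaemmeenpog.
Rule 2 (degemination): /mm/ is a geminate; the first /m/ deletes. /xogzalaemmeenpog/ → xogzalaemeenpog.
Rule 3 (nasal place assimilation): /n/ precedes the labial consonant /p/, so it assimilates in place to [m]. /xogzalaemeenpog/ → xogzalaemeempog.
Rule 4 (final devoicing): /g/ is a voiced obstruent in word-final position, so it devoices to [k]. /xogzalaemeempog/ → xogzalaemeempok.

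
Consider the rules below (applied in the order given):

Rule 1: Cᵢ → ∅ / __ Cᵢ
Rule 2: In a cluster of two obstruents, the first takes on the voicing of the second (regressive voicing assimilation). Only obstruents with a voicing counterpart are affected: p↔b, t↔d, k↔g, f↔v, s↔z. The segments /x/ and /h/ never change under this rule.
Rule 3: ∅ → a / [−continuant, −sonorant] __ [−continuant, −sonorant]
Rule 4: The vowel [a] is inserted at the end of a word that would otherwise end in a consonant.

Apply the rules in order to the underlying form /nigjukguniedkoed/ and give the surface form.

nigjugagunietakoeda

Rule 1 (degemination): no segment meets the environment; /nigjukguniedkoed/ is unchanged.
Rule 2 (regressive voicing assimilation): /k/ precedes the voiced obstruent /g/, so it voices to [g] by assimilation. /d/ precedes the voiceless obstruent /k/, so it devoices to [t] by assimilation. /nigjukguniedkoed/ → nigjuggunietkoed.
Rule 3 (stop-cluster a-epenthesis): /g/ and /g/ form a stop–stop cluster, so [a] is inserted between them. /t/ and /k/ form a stop–stop cluster, so [a] is inserted between them. /nigjuggunietkoed/ → nigjugagunietakoed.
Rule 4 (final a-epenthesis): the form ends in the consonant /d/, so [a] is inserted word-finally. /nigjugagunietakoed/ → nigjugagunietakoeda.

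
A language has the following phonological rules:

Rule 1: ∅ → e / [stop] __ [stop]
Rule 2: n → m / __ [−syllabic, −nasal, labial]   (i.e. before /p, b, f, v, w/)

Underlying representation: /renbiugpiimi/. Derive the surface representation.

rembiugepiimi

Rule 1 (stop-cluster e-epenthesis): /g/ and /p/ form a stop–stop cluster, so [e] is inserted between them. /renbiugpiimi/ → renbiugepiimi.
Rule 2 (nasal place assimilation): /n/ precedes the labial consonant /b/, so it assimilates in place to [m]. /renbiugepiimi/ → rembiugepiimi.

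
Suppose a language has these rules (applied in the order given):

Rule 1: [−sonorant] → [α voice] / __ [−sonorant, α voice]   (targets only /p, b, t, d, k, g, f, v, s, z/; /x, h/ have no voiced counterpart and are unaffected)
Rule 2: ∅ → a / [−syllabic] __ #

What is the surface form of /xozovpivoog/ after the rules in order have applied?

xozofpivooga

Rule 1 (regressive voicing assimilation): /v/ precedes the voiceless obstruent /p/, so it devoices to [f] by assimilation. /xozovpivoog/ → xozofpivoog.
Rule 2 (final a-epenthesis): the form ends in the consonant /g/, so [a] is inserted word-finally. /xozofpivoog/ → xozofpivooga.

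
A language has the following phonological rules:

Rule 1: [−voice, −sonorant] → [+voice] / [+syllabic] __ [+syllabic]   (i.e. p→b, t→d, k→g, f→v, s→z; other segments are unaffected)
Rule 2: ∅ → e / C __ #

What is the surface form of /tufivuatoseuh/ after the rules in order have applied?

tuvivuadozeuhe

Rule 1 (intervocalic voicing): /f/ is a voiceless obstruent between vowels /u/ and /i/, so it voices to [v]. /t/ is a voiceless obstruent between vowels /a/ and /o/, so it voices to [d]. /s/ is a voiceless obstruent between vowels /o/ and /e/, so it voices to [z]. /tufivuatoseuh/ → tuvivuadozeuh.
Rule 2 (final e-epenthesis): the form ends in the consonant /h/, so [e] is inserted word-finally. /tuvivuadozeuh/ → tuvivuadozeuhe.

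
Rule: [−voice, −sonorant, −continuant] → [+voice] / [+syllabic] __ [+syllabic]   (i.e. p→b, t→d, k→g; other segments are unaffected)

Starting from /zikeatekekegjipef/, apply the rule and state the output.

/k/ is a voiceless stop between vowels /i/ and /e/, so it voices to [g].
/t/ is a voiceless stop between vowels /a/ and /e/, so it voices to [d].
/k/ is a voiceless stop between vowels /e/ and /e/, so it voices to [g].
/k/ is a voiceless stop between vowels /e/ and /e/, so it voices to [g].
/p/ is a voiceless stop between vowels /i/ and /e/, so it voices to [b].
Surface form: [zigeadegegegjibef].

zigeadegegegjibef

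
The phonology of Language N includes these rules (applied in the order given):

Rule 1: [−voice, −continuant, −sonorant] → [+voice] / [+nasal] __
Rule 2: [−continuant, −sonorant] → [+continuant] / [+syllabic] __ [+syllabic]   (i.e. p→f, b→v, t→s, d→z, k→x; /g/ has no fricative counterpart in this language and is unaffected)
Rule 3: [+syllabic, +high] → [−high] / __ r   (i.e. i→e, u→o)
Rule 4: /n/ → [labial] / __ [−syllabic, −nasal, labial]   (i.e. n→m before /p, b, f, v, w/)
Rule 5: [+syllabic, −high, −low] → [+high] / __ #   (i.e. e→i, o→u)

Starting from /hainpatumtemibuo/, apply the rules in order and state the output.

haimbasumdemivuu

Rule 1 (post-nasal voicing): /p/ is a voiceless stop immediately after the nasal /n/, so it voices to [b]. /t/ is a voiceless stop immediately after the nasal /m/, so it voices to [d]. /hainpatumtemibuo/ → hainbatumdemibuo.
Rule 2 (intervocalic spirantization): /t/ is a stop between vowels /a/ and /u/, so it spirantizes to the fricative [s]. /b/ is a stop between vowels /i/ and /u/, so it spirantizes to the fricative [v]. /hainbatumdemibuo/ → hainbasumdemivuo.
Rule 3 (pre-rhotic lowering): no segment meets the environment; /hainbasumdemivuo/ is unchanged.
Rule 4 (nasal place assimilation): /n/ precedes the labial consonant /b/, so it assimilates in place to [m]. /hainbasumdemivuo/ → haimbasumdemivuo.
Rule 5 (final vowel raising): /o/ is a mid vowel in word-final position, so it raises to [u]. /haimbasumdemivuo/ → haimbasumdemivuu.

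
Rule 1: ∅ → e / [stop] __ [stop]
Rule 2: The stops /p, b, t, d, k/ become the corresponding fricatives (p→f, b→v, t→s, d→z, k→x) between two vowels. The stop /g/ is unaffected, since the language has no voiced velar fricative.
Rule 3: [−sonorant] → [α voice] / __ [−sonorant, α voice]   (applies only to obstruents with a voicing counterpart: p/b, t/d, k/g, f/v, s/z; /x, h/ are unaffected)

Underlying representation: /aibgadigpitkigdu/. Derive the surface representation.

aivegazigefisexigezu

Rule 1 (stop-cluster e-epenthesis): /b/ and /g/ form a stop–stop cluster, so [e] is inserted between them. /g/ and /p/ form a stop–stop cluster, so [e] is inserted between them. /t/ and /k/ form a stop–stop cluster, so [e] is inserted between them. /g/ and /d/ form a stop–stop cluster, so [e] is inserted between them. /aibgadigpitkigdu/ → aibegadigepitekigedu.
Rule 2 (intervocalic spirantization): /b/ is a stop between vowels /i/ and /e/, so it spirantizes to the fricative [v]. /d/ is a stop between vowels /a/ and /i/, so it spirantizes to the fricative [z]. /p/ is a stop between vowels /e/ and /i/, so it spirantizes to the fricative [f]. /t/ is a stop between vowels /i/ and /e/, so it spirantizes to the fricative [s]. /k/ is a stop between vowels /e/ and /i/, so it spirantizes to the fricative [x]. /d/ is a stop between vowels /e/ and /u/, so it spirantizes to the fricative [z]. /aibegadigepitekigedu/ → aivegazigefisexigezu.
Rule 3 (regressive voicing assimilation): no segment meets the environment; /aivegazigefisexigezu/ is unchanged.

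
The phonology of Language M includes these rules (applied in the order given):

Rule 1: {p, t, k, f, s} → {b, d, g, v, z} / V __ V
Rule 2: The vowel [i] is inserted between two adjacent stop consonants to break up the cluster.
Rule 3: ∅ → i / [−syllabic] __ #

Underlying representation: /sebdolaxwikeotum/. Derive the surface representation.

sebidolaxwigeodumi

Rule 1 (intervocalic voicing): /k/ is a voiceless obstruent between vowels /i/ and /e/, so it voices to [g]. /t/ is a voiceless obstruent between vowels /o/ and /u/, so it voices to [d]. /sebdolaxwikeotum/ → sebdolaxwigeodum.
Rule 2 (stop-cluster i-epenthesis): /b/ and /d/ form a stop–stop cluster, so [i] is inserted between them. /sebdolaxwigeodum/ → sebidolaxwigeodum.
Rule 3 (final i-epenthesis): the form ends in the consonant /m/, so [i] is inserted word-finally. /sebidolaxwigeodum/ → sebidolaxwigeodumi.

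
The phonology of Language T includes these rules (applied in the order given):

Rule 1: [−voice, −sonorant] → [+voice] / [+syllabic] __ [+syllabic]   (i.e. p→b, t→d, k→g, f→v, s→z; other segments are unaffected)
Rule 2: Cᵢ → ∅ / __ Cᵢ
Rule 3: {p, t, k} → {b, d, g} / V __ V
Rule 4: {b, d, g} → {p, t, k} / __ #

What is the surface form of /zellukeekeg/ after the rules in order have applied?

Rule 1 (intervocalic voicing): /k/ is a voiceless obstruent between vowels /u/ and /e/, so it voices to [g]. /k/ is a voiceless obstruent between vowels /e/ and /e/, so it voices to [g]. /zellukeekeg/ → zellugeegeg.
Rule 2 (degemination): /ll/ is a geminate; the first /l/ deletes. /zellugeegeg/ → zelugeegeg.
Rule 3 (intervocalic voicing): no segment meets the environment; /zelugeegeg/ is unchanged.
Rule 4 (final devoicing): /g/ is a voiced stop in word-final position, so it devoices to [k]. /zelugeegeg/ → zelugeegek.

zelugeegek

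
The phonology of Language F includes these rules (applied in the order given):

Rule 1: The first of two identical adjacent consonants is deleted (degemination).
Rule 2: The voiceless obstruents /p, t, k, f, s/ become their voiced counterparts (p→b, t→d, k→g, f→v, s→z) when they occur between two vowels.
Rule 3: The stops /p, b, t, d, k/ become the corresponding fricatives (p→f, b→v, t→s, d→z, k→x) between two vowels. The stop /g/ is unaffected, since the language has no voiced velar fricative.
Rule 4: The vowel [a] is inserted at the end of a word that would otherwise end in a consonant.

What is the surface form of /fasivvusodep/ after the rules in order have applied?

fazivuzozepa

Rule 1 (degemination): /vv/ is a geminate; the first /v/ deletes. /fasivvusodep/ → fasivusodep.
Rule 2 (intervocalic voicing): /s/ is a voiceless obstruent between vowels /a/ and /i/, so it voices to [z]. /s/ is a voiceless obstruent between vowels /u/ and /o/, so it voices to [z]. /fasivusodep/ → fazivuzodep.
Rule 3 (intervocalic spirantization): /d/ is a stop between vowels /o/ and /e/, so it spirantizes to the fricative [z]. /fazivuzodep/ → fazivuzozep.
Rule 4 (final a-epenthesis): the form ends in the consonant /p/, so [a] is inserted word-finally. /fazivuzozep/ → fazivuzozepa.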